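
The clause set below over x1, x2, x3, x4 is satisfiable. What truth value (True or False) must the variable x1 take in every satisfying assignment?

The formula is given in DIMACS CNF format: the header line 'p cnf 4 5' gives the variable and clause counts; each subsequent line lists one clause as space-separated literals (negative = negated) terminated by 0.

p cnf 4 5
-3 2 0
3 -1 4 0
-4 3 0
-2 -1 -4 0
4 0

False

Suppose x1 = True.
The clause (x4) is unit, so x4 = True.
The clause (x3) is unit, so x3 = True.
The clause (x2) is unit, so x2 = True.
But (¬x2) is also a unit clause — contradiction.
So every satisfying assignment has x1 = False.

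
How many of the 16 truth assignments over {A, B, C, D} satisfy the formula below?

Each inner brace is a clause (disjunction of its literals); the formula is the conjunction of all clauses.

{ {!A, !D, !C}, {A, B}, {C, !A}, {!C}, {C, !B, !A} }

There are 2^4 = 16 truth assignments over (A, B, C, D).
Check each against the 5 clauses (columns in the order A, B, C, D):
  F F F F  ✗ fails (A || B)
  F F F T  ✗ fails (A || B)
  F F T F  ✗ fails (A || B)
  F F T T  ✗ fails (A || B)
  F T F F  ✓ satisfies all
  F T F T  ✓ satisfies all
  F T T F  ✗ fails (!C)
  F T T T  ✗ fails (!C)
  T F F F  ✗ fails (C || !A)
  T F F T  ✗ fails (C || !A)
  T F T F  ✗ fails (!C)
  T F T T  ✗ fails (!A || !D || !C)
  T T F F  ✗ fails (C || !A)
  T T F T  ✗ fails (C || !A)
  T T T F  ✗ fails (!C)
  T T T T  ✗ fails (!A || !D || !C)
2 of the 16 rows are models.

2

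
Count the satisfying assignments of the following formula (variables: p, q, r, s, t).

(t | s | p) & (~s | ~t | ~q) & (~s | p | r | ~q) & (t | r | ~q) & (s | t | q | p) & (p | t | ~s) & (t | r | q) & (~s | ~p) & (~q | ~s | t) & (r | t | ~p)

12

There are 2^5 = 32 truth assignments over (p, q, r, s, t).
Split on t. With t = 1, the clauses containing t are satisfied and ~t drops from the rest; 10 of the 2^4 = 16 assignments to the other variables satisfy what remains.
With t = 0, by the same count on the reduced clause set, 2 assignments work.
(One model: p=F, q=F, r=F, s=F, t=T.)
Total: 10 + 2 = 12.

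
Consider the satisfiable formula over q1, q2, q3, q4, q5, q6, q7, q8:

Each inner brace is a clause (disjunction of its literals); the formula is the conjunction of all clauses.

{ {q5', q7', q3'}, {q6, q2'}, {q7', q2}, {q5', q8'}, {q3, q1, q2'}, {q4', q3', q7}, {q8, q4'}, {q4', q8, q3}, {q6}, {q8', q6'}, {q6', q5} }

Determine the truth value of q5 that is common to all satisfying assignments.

True

Suppose q5 = 0.
(q6) alone gives q6 = 1.
That conflicts with the unit clause (q6').
So every satisfying assignment has q5 = True.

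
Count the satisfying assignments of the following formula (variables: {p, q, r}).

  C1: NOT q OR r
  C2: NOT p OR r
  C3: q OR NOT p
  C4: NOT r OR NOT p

3

There are 2^3 = 8 truth assignments over (p, q, r).
Split on p. With p = true, the clauses containing p are satisfied and NOT p drops from the rest; 0 of the 2^2 = 4 assignments to the other variables satisfy what remains.
With p = false, by the same count on the reduced clause set, 3 assignments work.
(One model: p=F, q=F, r=F.)
Total: 0 + 3 = 3.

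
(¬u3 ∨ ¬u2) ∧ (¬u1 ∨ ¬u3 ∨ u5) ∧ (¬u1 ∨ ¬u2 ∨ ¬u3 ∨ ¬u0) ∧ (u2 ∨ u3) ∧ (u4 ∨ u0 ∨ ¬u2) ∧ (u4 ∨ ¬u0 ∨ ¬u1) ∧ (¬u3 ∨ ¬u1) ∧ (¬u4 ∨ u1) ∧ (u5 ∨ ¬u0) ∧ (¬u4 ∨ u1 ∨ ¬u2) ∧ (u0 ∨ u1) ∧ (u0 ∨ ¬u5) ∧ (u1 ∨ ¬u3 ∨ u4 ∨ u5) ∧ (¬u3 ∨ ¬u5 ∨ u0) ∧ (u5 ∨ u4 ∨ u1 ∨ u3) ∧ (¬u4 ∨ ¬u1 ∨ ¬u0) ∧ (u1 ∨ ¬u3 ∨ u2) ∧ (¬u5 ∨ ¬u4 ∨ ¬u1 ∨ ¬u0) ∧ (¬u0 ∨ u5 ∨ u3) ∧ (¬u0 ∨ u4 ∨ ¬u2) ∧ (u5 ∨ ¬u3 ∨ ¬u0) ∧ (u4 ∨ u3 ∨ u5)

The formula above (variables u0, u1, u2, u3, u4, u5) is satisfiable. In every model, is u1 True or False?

True

Suppose u1 = False.
The clause (¬u4) is unit, so u4 = False.
The clause (u0) is unit, so u0 = True.
The clause (u5) is unit, so u5 = True.
The clause (¬u2) is unit, so u2 = False.
The clause (u3) is unit, so u3 = True.
Now (¬u3) is unsatisfied and unit — conflict.
So every satisfying assignment has u1 = True.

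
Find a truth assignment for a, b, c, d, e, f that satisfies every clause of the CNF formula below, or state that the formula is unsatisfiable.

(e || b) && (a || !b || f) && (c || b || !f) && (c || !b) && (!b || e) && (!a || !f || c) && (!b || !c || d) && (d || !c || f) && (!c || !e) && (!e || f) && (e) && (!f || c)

The clause (e) is unit, so e = true.
The clause (!c) is unit, so c = false.
The clause (!b) is unit, so b = false.
The clause (!f) is unit, so f = false.
But (f) is also a unit clause — contradiction.

UNSATISFIABLE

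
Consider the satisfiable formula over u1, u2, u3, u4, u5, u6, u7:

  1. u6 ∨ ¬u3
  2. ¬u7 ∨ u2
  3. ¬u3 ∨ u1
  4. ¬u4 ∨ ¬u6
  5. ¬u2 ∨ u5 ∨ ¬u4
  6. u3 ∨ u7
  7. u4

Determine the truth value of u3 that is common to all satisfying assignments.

Suppose u3 = True.
From the singleton clause (u6), u6 = True.
From the singleton clause (u1), u1 = True.
From the singleton clause (¬u4), u4 = False.
That conflicts with the unit clause (u4).
So every satisfying assignment has u3 = False.

False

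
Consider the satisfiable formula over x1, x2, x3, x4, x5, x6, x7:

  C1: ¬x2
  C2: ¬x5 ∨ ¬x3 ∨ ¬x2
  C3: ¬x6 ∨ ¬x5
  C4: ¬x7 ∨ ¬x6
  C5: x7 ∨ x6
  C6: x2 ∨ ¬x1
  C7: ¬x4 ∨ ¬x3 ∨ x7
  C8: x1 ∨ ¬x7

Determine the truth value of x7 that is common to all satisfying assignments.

False

Suppose x7 = True.
Unit clause (¬x2) forces x2 = False.
Unit clause (¬x6) forces x6 = False.
Unit clause (¬x1) forces x1 = False.
But (x1) is also a unit clause — contradiction.
So every satisfying assignment has x7 = False.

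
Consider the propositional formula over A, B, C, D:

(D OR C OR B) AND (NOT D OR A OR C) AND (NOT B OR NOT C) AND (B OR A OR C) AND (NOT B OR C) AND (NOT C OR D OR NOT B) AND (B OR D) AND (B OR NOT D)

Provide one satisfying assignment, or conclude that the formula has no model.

Suppose B = false.
(D) alone gives D = true.
But (NOT D) is also a unit clause — contradiction.
Backtrack on B: now try B = true.
(NOT C) alone gives C = false.
But (C) is also a unit clause — contradiction.
Neither B = true nor B = false works.

UNSATISFIABLE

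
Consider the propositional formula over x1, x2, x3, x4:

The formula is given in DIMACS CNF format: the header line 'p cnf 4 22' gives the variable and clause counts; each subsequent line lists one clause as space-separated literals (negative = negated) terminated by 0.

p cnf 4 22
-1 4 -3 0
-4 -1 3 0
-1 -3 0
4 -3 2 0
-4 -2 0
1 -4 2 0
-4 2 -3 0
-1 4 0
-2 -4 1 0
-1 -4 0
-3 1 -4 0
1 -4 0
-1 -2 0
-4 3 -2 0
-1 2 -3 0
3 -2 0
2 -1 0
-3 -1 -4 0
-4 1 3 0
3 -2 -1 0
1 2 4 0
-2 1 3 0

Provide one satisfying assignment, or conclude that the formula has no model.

Try x1 = False.
The clause (¬x4) is unit, so x4 = False.
The clause (x2) is unit, so x2 = True.
The clause (x3) is unit, so x3 = True.
All clauses are satisfied.

x1=False,  x2=True,  x3=True,  x4=False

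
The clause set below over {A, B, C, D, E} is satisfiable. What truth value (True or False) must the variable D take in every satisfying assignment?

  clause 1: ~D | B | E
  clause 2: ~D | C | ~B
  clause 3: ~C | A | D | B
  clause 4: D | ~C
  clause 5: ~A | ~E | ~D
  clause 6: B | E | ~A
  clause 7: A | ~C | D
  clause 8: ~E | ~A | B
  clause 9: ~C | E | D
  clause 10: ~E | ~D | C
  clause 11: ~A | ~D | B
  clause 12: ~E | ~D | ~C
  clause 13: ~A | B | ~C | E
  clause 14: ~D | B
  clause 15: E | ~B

Suppose D = 1.
(B) alone gives B = 1.
(C) alone gives C = 1.
(~E) alone gives E = 0.
That conflicts with the unit clause (E).
So every satisfying assignment has D = False.

False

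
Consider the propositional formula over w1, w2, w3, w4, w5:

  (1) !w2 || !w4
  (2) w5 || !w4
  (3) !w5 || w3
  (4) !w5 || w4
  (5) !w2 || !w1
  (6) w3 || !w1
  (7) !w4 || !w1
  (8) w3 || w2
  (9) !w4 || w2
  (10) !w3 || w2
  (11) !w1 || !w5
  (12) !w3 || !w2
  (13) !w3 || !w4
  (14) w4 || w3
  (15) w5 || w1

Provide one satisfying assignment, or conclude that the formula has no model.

Try w2 = false.
From the singleton clause (w3), w3 = true.
Now (!w3) is unsatisfied and unit — conflict.
Undo w2 and try w2 = true.
From the singleton clause (!w4), w4 = false.
From the singleton clause (!w5), w5 = false.
From the singleton clause (!w1), w1 = false.
Now (w1) is unsatisfied and unit — conflict.
Either choice for w2 ends in contradiction.

UNSATISFIABLE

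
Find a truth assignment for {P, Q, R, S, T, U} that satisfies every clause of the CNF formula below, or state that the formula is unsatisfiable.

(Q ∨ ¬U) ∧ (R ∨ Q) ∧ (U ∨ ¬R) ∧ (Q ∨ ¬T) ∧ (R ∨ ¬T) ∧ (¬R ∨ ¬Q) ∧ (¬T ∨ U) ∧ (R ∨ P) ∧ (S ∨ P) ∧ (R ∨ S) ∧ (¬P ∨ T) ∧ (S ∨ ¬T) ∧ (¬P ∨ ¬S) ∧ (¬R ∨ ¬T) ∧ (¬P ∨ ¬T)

UNSATISFIABLE

Case Q = True:
Unit clause (¬R) forces R = False.
Unit clause (¬T) forces T = False.
Unit clause (P) forces P = True.
That conflicts with the unit clause (¬P).
Undo Q and try Q = False.
Unit clause (¬U) forces U = False.
Unit clause (R) forces R = True.
That conflicts with the unit clause (¬R).
Neither Q = True nor Q = False works.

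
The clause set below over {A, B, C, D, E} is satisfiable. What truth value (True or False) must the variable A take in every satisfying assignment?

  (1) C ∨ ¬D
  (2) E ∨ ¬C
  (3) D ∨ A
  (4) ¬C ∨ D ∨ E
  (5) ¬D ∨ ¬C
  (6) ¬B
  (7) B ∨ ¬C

True

Suppose A = False.
The clause (D) is unit, so D = True.
The clause (C) is unit, so C = True.
That conflicts with the unit clause (¬C).
So every satisfying assignment has A = True.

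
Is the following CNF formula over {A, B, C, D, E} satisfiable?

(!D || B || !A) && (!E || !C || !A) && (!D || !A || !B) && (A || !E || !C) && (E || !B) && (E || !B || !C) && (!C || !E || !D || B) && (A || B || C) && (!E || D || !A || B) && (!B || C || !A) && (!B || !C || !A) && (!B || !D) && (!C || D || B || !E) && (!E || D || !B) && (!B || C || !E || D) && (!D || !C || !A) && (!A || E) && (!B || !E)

Try E = false.
The clause (!B) is unit, so B = false.
The clause (!A) is unit, so A = false.
The clause (C) is unit, so C = true.
Every clause is now satisfied; D is unconstrained.
A satisfying assignment: A=false; B=false; C=true; D=false; E=false.

Yes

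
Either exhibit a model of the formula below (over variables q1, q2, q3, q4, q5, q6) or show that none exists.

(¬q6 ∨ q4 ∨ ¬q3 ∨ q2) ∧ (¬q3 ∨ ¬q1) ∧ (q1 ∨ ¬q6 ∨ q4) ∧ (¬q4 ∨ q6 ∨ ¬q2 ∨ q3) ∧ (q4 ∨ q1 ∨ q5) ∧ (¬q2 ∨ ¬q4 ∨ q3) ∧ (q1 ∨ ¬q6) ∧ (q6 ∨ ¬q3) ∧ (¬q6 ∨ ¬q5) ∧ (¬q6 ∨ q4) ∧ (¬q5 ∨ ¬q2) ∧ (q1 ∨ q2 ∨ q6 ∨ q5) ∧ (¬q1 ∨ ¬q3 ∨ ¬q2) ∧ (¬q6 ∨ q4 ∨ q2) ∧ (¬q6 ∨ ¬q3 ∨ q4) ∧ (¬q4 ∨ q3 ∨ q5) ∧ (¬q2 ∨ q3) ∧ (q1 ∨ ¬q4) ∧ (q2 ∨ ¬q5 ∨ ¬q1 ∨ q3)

Suppose q3 = False.
The clause (¬q2) is unit, so q2 = False.
Suppose q1 = True.
The clause (¬q5) is unit, so q5 = False.
The clause (¬q4) is unit, so q4 = False.
The clause (¬q6) is unit, so q6 = False.
All clauses are satisfied.

q1: True,  q2: False,  q3: False,  q4: False,  q5: False,  q6: False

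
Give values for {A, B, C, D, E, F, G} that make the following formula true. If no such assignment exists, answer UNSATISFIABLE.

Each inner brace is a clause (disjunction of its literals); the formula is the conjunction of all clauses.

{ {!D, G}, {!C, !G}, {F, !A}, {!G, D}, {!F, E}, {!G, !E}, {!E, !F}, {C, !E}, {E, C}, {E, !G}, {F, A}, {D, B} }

Branch on D: set D = false.
From the singleton clause (!G), G = false.
From the singleton clause (B), B = true.
Branch on F: set F = true.
From the singleton clause (E), E = true.
Now (!E) is unsatisfied and unit — conflict.
Undo F and try F = false.
From the singleton clause (!A), A = false.
Now (A) is unsatisfied and unit — conflict.
Both values of F lead to a conflict.
Undo D and try D = true.
From the singleton clause (G), G = true.
From the singleton clause (!C), C = false.
From the singleton clause (!E), E = false.
Now (E) is unsatisfied and unit — conflict.
Both values of D lead to a conflict.

UNSATISFIABLE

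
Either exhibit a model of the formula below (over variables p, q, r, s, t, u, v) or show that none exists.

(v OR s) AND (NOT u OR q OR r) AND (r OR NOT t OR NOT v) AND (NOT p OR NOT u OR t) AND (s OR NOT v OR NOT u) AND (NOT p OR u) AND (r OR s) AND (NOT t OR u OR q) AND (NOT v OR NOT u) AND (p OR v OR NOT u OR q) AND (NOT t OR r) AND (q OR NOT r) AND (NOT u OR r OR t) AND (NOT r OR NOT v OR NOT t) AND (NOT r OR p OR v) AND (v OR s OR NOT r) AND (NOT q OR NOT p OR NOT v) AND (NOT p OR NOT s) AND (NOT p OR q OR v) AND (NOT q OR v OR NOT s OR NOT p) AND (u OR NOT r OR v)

Case v = false:
From the singleton clause (s), s = true.
From the singleton clause (NOT p), p = false.
From the singleton clause (NOT r), r = false.
From the singleton clause (NOT t), t = false.
From the singleton clause (NOT u), u = false.
All clauses hold; q can take either value.

p: false, q: true, r: false, s: true, t: false, u: false, v: false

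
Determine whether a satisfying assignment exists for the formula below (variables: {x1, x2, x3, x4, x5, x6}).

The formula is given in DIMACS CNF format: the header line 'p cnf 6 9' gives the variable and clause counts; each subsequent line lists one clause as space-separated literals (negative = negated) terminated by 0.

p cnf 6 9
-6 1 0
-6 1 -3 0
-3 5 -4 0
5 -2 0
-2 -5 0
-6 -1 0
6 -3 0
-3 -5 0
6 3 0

Branch on x6: set x6 = False.
(¬x3) alone gives x3 = False.
But (x3) is also a unit clause — contradiction.
Undo x6 and try x6 = True.
(x1) alone gives x1 = True.
But (¬x1) is also a unit clause — contradiction.
Either choice for x6 ends in contradiction.
No assignment satisfies every clause.

No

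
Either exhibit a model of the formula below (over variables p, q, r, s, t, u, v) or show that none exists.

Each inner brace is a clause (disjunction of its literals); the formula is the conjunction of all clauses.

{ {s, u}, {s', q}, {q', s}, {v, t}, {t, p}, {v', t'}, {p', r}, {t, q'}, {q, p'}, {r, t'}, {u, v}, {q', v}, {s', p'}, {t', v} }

Branch on s: set s = 1.
From the singleton clause (q), q = 1.
From the singleton clause (t), t = 1.
From the singleton clause (v'), v = 0.
But (v) is also a unit clause — contradiction.
So s must be the other value — set s = 0.
From the singleton clause (u), u = 1.
From the singleton clause (q'), q = 0.
From the singleton clause (p'), p = 0.
From the singleton clause (t), t = 1.
From the singleton clause (v'), v = 0.
But (v) is also a unit clause — contradiction.
Both values of s lead to a conflict.

UNSATISFIABLE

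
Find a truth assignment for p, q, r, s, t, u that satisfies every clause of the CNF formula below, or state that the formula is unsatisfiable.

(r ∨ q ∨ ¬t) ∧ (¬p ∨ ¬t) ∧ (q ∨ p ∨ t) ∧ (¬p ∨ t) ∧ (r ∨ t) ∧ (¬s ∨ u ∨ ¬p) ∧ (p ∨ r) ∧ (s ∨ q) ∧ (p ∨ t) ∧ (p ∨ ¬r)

UNSATISFIABLE

Case p = False:
The clause (r) is unit, so r = True.
But (¬r) is also a unit clause — contradiction.
That branch fails; take p = True instead.
The clause (¬t) is unit, so t = False.
But (t) is also a unit clause — contradiction.
Neither p = True nor p = False works.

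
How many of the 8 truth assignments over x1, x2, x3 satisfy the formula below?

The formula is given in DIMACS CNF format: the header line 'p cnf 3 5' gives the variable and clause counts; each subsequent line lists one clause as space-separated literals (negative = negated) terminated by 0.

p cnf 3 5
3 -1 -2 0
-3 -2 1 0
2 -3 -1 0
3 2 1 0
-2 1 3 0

There are 2^3 = 8 truth assignments over (x1, x2, x3).
Split on x3. With x3 = True, the clauses containing x3 are satisfied and ¬x3 drops from the rest; 2 of the 2^2 = 4 assignments to the other variables satisfy what remains.
With x3 = False, by the same count on the reduced clause set, 1 assignment works.
(One model: x1=F, x2=F, x3=T.)
Total: 2 + 1 = 3.

3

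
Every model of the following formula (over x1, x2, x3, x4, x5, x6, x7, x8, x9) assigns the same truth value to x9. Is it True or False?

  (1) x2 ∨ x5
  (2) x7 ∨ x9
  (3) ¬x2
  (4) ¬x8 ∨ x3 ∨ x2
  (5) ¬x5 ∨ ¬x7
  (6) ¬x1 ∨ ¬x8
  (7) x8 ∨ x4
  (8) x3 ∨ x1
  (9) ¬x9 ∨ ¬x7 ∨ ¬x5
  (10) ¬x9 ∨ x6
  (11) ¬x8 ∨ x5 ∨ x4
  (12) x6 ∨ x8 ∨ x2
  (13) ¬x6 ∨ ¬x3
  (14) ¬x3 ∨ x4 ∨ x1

Suppose x9 = False.
The clause (x7) is unit, so x7 = True.
The clause (¬x2) is unit, so x2 = False.
The clause (x5) is unit, so x5 = True.
But (¬x5) is also a unit clause — contradiction.
So every satisfying assignment has x9 = True.

True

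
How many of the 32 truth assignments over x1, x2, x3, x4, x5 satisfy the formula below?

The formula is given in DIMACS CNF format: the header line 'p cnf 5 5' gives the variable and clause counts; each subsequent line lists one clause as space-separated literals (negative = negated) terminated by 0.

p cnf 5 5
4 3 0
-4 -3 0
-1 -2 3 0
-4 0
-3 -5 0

4

There are 2^5 = 32 truth assignments over (x1, x2, x3, x4, x5).
Split on x4. With x4 = True, the clauses containing x4 are satisfied and ¬x4 drops from the rest; 0 of the 2^4 = 16 assignments to the other variables satisfy what remains.
With x4 = False, by the same count on the reduced clause set, 4 assignments work.
(One model: x1=F, x2=F, x3=T, x4=F, x5=F.)
Total: 0 + 4 = 4.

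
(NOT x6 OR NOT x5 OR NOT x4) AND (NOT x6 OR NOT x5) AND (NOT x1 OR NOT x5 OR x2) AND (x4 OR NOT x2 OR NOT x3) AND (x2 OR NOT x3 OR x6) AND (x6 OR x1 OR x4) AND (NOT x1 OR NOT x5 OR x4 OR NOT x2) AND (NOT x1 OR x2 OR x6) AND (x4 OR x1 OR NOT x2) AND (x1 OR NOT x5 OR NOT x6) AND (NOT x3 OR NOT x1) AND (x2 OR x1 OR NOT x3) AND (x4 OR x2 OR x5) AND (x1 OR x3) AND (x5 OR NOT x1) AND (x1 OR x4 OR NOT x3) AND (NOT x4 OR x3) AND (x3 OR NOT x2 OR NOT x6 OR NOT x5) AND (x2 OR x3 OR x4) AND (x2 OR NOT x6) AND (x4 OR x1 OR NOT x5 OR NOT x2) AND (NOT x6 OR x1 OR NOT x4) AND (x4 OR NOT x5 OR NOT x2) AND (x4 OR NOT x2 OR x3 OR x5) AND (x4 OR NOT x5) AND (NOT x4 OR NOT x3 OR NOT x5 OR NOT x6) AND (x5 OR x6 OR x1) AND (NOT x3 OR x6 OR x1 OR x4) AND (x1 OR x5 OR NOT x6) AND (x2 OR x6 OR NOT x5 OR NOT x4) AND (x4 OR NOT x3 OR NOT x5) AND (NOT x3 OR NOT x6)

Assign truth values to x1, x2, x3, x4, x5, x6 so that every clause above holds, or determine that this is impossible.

Suppose x6 = false.
Suppose x2 = true.
Suppose x4 = true.
From the singleton clause (x3), x3 = true.
From the singleton clause (NOT x1), x1 = false.
From the singleton clause (x5), x5 = true.
All clauses are satisfied.

x1 ↦ false,  x2 ↦ true,  x3 ↦ true,  x4 ↦ true,  x5 ↦ true,  x6 ↦ false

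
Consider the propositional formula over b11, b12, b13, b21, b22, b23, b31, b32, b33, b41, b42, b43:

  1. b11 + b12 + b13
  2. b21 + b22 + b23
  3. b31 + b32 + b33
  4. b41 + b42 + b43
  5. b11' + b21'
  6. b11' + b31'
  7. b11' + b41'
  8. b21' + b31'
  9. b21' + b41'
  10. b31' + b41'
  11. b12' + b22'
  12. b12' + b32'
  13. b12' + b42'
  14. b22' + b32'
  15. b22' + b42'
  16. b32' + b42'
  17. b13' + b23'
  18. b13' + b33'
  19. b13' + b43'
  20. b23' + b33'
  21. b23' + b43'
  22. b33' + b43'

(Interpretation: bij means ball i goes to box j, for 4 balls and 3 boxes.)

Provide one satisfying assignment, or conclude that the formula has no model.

UNSATISFIABLE

Suppose b11 = 0.
Suppose b12 = 1.
The clause (b22') is unit, so b22 = 0.
The clause (b32') is unit, so b32 = 0.
The clause (b42') is unit, so b42 = 0.
Suppose b21 = 1.
The clause (b31') is unit, so b31 = 0.
The clause (b33) is unit, so b33 = 1.
The clause (b41') is unit, so b41 = 0.
The clause (b43) is unit, so b43 = 1.
That conflicts with the unit clause (b43').
So b21 must be the other value — set b21 = 0.
The clause (b23) is unit, so b23 = 1.
The clause (b13') is unit, so b13 = 0.
The clause (b33') is unit, so b33 = 0.
The clause (b31) is unit, so b31 = 1.
The clause (b41') is unit, so b41 = 0.
The clause (b43) is unit, so b43 = 1.
That conflicts with the unit clause (b43').
Either choice for b21 ends in contradiction.
So b12 must be the other value — set b12 = 0.
The clause (b13) is unit, so b13 = 1.
The clause (b23') is unit, so b23 = 0.
The clause (b33') is unit, so b33 = 0.
The clause (b43') is unit, so b43 = 0.
Suppose b21 = 1.
The clause (b31') is unit, so b31 = 0.
The clause (b32) is unit, so b32 = 1.
The clause (b41') is unit, so b41 = 0.
The clause (b42) is unit, so b42 = 1.
That conflicts with the unit clause (b42').
So b21 must be the other value — set b21 = 0.
The clause (b22) is unit, so b22 = 1.
The clause (b32') is unit, so b32 = 0.
The clause (b31) is unit, so b31 = 1.
The clause (b41') is unit, so b41 = 0.
The clause (b42) is unit, so b42 = 1.
That conflicts with the unit clause (b42').
Either choice for b21 ends in contradiction.
Either choice for b12 ends in contradiction.
So b11 must be the other value — set b11 = 1.
The clause (b21') is unit, so b21 = 0.
The clause (b31') is unit, so b31 = 0.
The clause (b41') is unit, so b41 = 0.
Suppose b22 = 1.
The clause (b12') is unit, so b12 = 0.
The clause (b32') is unit, so b32 = 0.
The clause (b33) is unit, so b33 = 1.
The clause (b42') is unit, so b42 = 0.
The clause (b43) is unit, so b43 = 1.
That conflicts with the unit clause (b43').
So b22 must be the other value — set b22 = 0.
The clause (b23) is unit, so b23 = 1.
The clause (b13') is unit, so b13 = 0.
The clause (b33') is unit, so b33 = 0.
The clause (b32) is unit, so b32 = 1.
The clause (b12') is unit, so b12 = 0.
The clause (b42') is unit, so b42 = 0.
The clause (b43) is unit, so b43 = 1.
That conflicts with the unit clause (b43').
Either choice for b22 ends in contradiction.
Either choice for b11 ends in contradiction.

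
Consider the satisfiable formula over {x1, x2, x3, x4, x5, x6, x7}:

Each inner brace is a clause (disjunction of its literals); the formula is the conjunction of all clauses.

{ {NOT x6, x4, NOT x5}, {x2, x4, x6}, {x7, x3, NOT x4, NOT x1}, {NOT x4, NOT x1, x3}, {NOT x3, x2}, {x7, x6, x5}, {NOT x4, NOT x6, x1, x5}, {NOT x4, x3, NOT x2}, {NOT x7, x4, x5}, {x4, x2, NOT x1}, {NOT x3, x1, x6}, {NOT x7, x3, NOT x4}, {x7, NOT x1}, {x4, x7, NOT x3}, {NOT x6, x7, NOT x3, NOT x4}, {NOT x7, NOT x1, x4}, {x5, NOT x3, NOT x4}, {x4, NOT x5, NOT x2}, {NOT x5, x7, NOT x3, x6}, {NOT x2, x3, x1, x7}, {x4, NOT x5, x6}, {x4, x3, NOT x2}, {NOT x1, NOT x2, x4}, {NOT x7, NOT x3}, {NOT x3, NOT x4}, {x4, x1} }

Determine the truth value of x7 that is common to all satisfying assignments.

False

Suppose x7 = true.
From the singleton clause (NOT x3), x3 = false.
From the singleton clause (NOT x4), x4 = false.
From the singleton clause (x5), x5 = true.
From the singleton clause (NOT x6), x6 = false.
Now (x6) is unsatisfied and unit — conflict.
So every satisfying assignment has x7 = False.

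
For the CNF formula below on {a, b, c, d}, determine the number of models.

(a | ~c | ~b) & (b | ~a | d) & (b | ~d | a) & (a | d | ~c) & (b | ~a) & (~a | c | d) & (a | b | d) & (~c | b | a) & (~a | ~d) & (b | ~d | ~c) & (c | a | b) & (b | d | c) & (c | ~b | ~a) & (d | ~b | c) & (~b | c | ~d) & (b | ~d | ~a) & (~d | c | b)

1

There are 2^4 = 16 truth assignments over (a, b, c, d).
Check each against the 17 clauses (columns in the order a, b, c, d):
  F F F F  ✗ fails (a | b | d)
  F F F T  ✗ fails (b | ~d | a)
  F F T F  ✗ fails (a | d | ~c)
  F F T T  ✗ fails (b | ~d | a)
  F T F F  ✗ fails (d | ~b | c)
  F T F T  ✗ fails (~b | c | ~d)
  F T T F  ✗ fails (a | ~c | ~b)
  F T T T  ✗ fails (a | ~c | ~b)
  T F F F  ✗ fails (b | ~a | d)
  T F F T  ✗ fails (b | ~a)
  T F T F  ✗ fails (b | ~a | d)
  T F T T  ✗ fails (b | ~a)
  T T F F  ✗ fails (~a | c | d)
  T T F T  ✗ fails (~a | ~d)
  T T T F  ✓ satisfies all
  T T T T  ✗ fails (~a | ~d)
1 of the 16 rows is a model.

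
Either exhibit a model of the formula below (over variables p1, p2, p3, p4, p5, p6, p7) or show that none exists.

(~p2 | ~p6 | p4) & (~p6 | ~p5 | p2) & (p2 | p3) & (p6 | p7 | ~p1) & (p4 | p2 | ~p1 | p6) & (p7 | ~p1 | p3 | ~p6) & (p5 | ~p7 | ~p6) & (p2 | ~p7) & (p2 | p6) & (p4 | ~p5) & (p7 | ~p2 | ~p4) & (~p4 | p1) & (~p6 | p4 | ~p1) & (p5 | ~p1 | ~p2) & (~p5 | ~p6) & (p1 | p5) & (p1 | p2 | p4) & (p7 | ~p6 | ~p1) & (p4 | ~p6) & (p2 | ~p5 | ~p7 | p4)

Branch on p2: set p2 = 1.
Branch on p6: set p6 = 0.
Branch on p7: set p7 = 1.
Branch on p4: set p4 = 1.
From the singleton clause (p1), p1 = 1.
From the singleton clause (p5), p5 = 1.
No clause remains; p3 is free.

p1 ↦ 1,  p2 ↦ 1,  p3 ↦ 1,  p4 ↦ 1,  p5 ↦ 1,  p6 ↦ 0,  p7 ↦ 1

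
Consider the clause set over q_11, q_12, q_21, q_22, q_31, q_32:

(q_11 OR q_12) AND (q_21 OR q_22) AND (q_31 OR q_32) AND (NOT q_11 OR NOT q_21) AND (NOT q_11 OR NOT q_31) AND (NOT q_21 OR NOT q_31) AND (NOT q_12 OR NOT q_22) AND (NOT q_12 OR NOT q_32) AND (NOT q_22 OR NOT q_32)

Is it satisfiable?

Branch on q_11: set q_11 = true.
(NOT q_21) alone gives q_21 = false.
(q_22) alone gives q_22 = true.
(NOT q_31) alone gives q_31 = false.
(q_32) alone gives q_32 = true.
That conflicts with the unit clause (NOT q_32).
So q_11 must be the other value — set q_11 = false.
(q_12) alone gives q_12 = true.
(NOT q_22) alone gives q_22 = false.
(q_21) alone gives q_21 = true.
(NOT q_31) alone gives q_31 = false.
(q_32) alone gives q_32 = true.
That conflicts with the unit clause (NOT q_32).
Both values of q_11 lead to a conflict.
No assignment satisfies every clause.

No, unsatisfiable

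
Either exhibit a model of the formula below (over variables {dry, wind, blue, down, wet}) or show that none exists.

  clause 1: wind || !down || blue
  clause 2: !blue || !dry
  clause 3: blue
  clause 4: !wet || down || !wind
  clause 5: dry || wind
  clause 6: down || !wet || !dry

The clause (blue) is unit, so blue = true.
The clause (!dry) is unit, so dry = false.
The clause (wind) is unit, so wind = true.
Suppose wet = false.
All clauses hold; down can take either value.

dry=false; wind=true; blue=true; down=false; wet=false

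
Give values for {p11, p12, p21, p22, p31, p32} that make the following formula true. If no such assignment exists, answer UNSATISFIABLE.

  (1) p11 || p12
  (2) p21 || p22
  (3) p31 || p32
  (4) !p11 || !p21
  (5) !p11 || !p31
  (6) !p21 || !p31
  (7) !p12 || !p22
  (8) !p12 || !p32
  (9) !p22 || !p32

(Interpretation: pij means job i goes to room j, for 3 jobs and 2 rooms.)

UNSATISFIABLE

Try p11 = true.
From the singleton clause (!p21), p21 = false.
From the singleton clause (p22), p22 = true.
From the singleton clause (!p31), p31 = false.
From the singleton clause (p32), p32 = true.
That conflicts with the unit clause (!p32).
Backtrack on p11: now try p11 = false.
From the singleton clause (p12), p12 = true.
From the singleton clause (!p22), p22 = false.
From the singleton clause (p21), p21 = true.
From the singleton clause (!p31), p31 = false.
From the singleton clause (p32), p32 = true.
That conflicts with the unit clause (!p32).
Either choice for p11 ends in contradiction.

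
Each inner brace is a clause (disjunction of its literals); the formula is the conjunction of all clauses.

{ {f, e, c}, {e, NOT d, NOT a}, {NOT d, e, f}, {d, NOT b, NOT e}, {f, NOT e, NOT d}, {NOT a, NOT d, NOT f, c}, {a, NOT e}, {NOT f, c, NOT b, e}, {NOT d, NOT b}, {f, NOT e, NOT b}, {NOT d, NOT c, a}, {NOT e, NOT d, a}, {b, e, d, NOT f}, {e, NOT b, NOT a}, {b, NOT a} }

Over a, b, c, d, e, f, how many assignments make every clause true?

4

There are 2^6 = 64 truth assignments over (a, b, c, d, e, f).
Split on e. With e = true, the clauses containing e are satisfied and NOT e drops from the rest; 0 of the 2^5 = 32 assignments to the other variables satisfy what remains.
With e = false, by the same count on the reduced clause set, 4 assignments work.
(One model: a=F, b=F, c=F, d=T, e=F, f=T.)
Total: 0 + 4 = 4.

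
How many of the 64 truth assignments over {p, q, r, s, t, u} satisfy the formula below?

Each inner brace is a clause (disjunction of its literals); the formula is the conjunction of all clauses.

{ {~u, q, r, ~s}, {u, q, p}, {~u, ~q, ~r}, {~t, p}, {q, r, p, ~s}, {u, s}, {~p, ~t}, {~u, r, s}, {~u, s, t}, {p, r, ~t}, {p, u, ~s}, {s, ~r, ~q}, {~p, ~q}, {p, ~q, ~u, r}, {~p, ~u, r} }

4

There are 2^6 = 64 truth assignments over (p, q, r, s, t, u).
Split on t. With t = 1, the clauses containing t are satisfied and ~t drops from the rest; 0 of the 2^5 = 32 assignments to the other variables satisfy what remains.
With t = 0, by the same count on the reduced clause set, 4 assignments work.
(One model: p=F, q=F, r=T, s=T, t=F, u=T.)
Total: 0 + 4 = 4.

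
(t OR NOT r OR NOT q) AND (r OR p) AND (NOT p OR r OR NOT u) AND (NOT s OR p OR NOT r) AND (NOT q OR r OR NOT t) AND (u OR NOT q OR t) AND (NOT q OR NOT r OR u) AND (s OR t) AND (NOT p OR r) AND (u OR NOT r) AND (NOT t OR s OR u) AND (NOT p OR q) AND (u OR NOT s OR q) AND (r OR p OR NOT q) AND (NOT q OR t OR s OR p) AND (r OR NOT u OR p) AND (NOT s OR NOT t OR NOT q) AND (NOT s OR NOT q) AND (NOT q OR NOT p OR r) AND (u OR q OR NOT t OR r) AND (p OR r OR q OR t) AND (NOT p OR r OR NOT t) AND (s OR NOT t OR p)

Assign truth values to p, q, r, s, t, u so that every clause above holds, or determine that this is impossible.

p=true; q=true; r=true; s=false; t=true; u=true

Try r = true.
(u) alone gives u = true.
Try t = true.
Try s = false.
(p) alone gives p = true.
(q) alone gives q = true.
This assignment satisfies each clause.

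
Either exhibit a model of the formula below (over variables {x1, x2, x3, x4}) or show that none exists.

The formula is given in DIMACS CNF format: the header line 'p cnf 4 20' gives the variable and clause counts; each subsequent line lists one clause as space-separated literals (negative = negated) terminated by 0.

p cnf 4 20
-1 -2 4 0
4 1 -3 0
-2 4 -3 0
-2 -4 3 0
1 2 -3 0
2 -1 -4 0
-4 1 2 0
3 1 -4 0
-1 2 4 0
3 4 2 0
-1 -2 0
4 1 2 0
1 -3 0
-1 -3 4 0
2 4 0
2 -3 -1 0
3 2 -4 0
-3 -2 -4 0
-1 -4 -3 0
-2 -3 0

x1 ↦ False, x2 ↦ True, x3 ↦ False, x4 ↦ False

Suppose x1 = False.
From the singleton clause (¬x3), x3 = False.
From the singleton clause (¬x4), x4 = False.
From the singleton clause (x2), x2 = True.
All clauses are satisfied.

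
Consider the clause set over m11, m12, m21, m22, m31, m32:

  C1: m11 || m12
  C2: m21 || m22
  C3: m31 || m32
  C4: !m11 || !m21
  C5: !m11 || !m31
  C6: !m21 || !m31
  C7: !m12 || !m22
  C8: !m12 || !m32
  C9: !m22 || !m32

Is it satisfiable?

Try m11 = true.
The clause (!m21) is unit, so m21 = false.
The clause (m22) is unit, so m22 = true.
The clause (!m31) is unit, so m31 = false.
The clause (m32) is unit, so m32 = true.
But (!m32) is also a unit clause — contradiction.
So m11 must be the other value — set m11 = false.
The clause (m12) is unit, so m12 = true.
The clause (!m22) is unit, so m22 = false.
The clause (m21) is unit, so m21 = true.
The clause (!m31) is unit, so m31 = false.
The clause (m32) is unit, so m32 = true.
But (!m32) is also a unit clause — contradiction.
Both values of m11 lead to a conflict.
No assignment satisfies every clause.

No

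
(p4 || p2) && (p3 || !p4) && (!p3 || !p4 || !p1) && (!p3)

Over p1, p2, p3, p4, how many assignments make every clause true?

2

There are 2^4 = 16 truth assignments over (p1, p2, p3, p4).
Check each against the 4 clauses (columns in the order p1, p2, p3, p4):
  F F F F  ✗ fails (p4 || p2)
  F F F T  ✗ fails (p3 || !p4)
  F F T F  ✗ fails (p4 || p2)
  F F T T  ✗ fails (!p3)
  F T F F  ✓ satisfies all
  F T F T  ✗ fails (p3 || !p4)
  F T T F  ✗ fails (!p3)
  F T T T  ✗ fails (!p3)
  T F F F  ✗ fails (p4 || p2)
  T F F T  ✗ fails (p3 || !p4)
  T F T F  ✗ fails (p4 || p2)
  T F T T  ✗ fails (!p3 || !p4 || !p1)
  T T F F  ✓ satisfies all
  T T F T  ✗ fails (p3 || !p4)
  T T T F  ✗ fails (!p3)
  T T T T  ✗ fails (!p3 || !p4 || !p1)
2 of the 16 rows are models.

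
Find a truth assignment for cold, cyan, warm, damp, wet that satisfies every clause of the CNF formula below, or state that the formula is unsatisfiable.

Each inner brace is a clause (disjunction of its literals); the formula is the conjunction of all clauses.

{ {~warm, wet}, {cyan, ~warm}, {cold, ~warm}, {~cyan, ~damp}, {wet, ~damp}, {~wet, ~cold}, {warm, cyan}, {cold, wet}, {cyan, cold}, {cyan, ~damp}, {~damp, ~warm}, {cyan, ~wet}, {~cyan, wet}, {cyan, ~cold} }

cold=0,  cyan=1,  warm=0,  damp=0,  wet=1

Try warm = 0.
Unit clause (cyan) forces cyan = 1.
Unit clause (~damp) forces damp = 0.
Unit clause (wet) forces wet = 1.
Unit clause (~cold) forces cold = 0.
This assignment satisfies each clause.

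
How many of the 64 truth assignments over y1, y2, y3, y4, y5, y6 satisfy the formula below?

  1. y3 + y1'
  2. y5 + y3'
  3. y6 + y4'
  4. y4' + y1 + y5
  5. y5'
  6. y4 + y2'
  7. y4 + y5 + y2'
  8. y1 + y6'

There are 2^6 = 64 truth assignments over (y1, y2, y3, y4, y5, y6).
Split on y1. With y1 = 1, the clauses containing y1 are satisfied and y1' drops from the rest; 0 of the 2^5 = 32 assignments to the other variables satisfy what remains.
With y1 = 0, by the same count on the reduced clause set, 1 assignment works.
(One model: y1=F, y2=F, y3=F, y4=F, y5=F, y6=F.)
Total: 0 + 1 = 1.

1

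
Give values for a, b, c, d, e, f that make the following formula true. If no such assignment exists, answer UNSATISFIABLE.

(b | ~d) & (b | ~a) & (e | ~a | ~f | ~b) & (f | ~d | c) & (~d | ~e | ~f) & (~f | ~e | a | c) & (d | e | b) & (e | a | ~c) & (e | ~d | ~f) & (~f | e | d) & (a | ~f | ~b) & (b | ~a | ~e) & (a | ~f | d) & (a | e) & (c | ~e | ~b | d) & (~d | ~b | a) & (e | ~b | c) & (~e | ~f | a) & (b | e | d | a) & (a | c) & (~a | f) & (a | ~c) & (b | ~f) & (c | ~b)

Case b = 1:
Unit clause (c) forces c = 1.
Unit clause (a) forces a = 1.
Unit clause (f) forces f = 1.
Unit clause (e) forces e = 1.
Unit clause (~d) forces d = 0.
This assignment satisfies each clause.

a=1,  b=1,  c=1,  d=0,  e=1,  f=1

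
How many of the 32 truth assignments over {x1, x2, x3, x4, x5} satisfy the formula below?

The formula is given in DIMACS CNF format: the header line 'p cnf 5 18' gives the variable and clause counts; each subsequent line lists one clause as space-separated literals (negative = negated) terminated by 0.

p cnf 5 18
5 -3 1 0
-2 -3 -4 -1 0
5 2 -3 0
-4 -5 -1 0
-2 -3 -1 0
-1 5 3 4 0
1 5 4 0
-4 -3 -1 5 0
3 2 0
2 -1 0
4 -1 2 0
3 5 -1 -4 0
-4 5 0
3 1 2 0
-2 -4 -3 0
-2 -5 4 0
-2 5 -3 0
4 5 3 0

There are 2^5 = 32 truth assignments over (x1, x2, x3, x4, x5).
Split on x4. With x4 = True, the clauses containing x4 are satisfied and ¬x4 drops from the rest; 2 of the 2^4 = 16 assignments to the other variables satisfy what remains.
With x4 = False, by the same count on the reduced clause set, 1 assignment works.
(One model: x1=F, x2=F, x3=T, x4=F, x5=T.)
Total: 2 + 1 = 3.

3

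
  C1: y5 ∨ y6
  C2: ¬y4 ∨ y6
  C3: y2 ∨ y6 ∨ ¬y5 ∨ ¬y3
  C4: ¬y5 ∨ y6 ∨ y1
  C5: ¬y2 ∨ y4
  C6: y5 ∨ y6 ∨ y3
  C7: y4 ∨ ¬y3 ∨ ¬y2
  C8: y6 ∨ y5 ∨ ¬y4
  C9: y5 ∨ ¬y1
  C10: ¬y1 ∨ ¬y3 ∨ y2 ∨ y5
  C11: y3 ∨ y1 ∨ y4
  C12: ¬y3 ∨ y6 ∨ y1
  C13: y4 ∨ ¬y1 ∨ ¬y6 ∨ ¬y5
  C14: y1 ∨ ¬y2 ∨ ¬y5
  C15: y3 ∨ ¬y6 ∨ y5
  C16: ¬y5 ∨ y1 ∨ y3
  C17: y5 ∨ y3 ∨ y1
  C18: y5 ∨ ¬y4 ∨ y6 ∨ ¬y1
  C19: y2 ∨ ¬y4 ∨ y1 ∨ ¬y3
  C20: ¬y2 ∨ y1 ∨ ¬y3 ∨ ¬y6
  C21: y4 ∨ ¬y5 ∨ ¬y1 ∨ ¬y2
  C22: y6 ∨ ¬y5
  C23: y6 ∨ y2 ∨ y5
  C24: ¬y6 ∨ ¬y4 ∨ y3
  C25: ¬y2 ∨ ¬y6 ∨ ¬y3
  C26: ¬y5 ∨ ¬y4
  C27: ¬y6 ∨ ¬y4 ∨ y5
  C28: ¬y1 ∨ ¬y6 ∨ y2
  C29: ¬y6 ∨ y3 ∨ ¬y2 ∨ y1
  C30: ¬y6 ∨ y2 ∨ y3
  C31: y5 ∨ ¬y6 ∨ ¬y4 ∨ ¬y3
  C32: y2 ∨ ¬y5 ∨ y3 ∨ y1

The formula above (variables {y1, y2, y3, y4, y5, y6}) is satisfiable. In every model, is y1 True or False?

Suppose y1 = True.
(y5) alone gives y5 = True.
(y6) alone gives y6 = True.
(y4) alone gives y4 = True.
Now (¬y4) is unsatisfied and unit — conflict.
So every satisfying assignment has y1 = False.

False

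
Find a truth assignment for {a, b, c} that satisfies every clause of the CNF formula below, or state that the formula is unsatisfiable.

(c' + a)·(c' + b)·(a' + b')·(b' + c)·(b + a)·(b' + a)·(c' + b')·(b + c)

UNSATISFIABLE

Suppose c = 0.
From the singleton clause (b'), b = 0.
That conflicts with the unit clause (b).
That branch fails; take c = 1 instead.
From the singleton clause (a), a = 1.
From the singleton clause (b), b = 1.
That conflicts with the unit clause (b').
Both values of c lead to a conflict.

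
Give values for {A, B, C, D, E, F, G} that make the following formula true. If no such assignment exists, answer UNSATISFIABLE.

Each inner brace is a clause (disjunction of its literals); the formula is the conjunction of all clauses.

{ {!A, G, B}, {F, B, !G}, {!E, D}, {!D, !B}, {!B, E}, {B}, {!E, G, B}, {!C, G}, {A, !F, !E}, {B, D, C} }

UNSATISFIABLE

From the singleton clause (B), B = true.
From the singleton clause (!D), D = false.
From the singleton clause (!E), E = false.
Now (E) is unsatisfied and unit — conflict.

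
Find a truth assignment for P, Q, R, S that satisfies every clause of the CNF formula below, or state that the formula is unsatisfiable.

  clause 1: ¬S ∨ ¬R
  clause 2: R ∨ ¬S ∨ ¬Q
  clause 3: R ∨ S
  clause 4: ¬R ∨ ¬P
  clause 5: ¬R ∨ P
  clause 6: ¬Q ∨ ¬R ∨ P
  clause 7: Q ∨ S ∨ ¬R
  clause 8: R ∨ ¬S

UNSATISFIABLE

Try S = False.
From the singleton clause (R), R = True.
From the singleton clause (¬P), P = False.
Now (P) is unsatisfied and unit — conflict.
That branch fails; take S = True instead.
From the singleton clause (¬R), R = False.
Now (R) is unsatisfied and unit — conflict.
Both values of S lead to a conflict.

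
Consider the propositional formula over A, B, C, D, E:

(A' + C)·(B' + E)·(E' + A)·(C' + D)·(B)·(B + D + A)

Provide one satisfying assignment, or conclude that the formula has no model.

From the singleton clause (B), B = 1.
From the singleton clause (E), E = 1.
From the singleton clause (A), A = 1.
From the singleton clause (C), C = 1.
From the singleton clause (D), D = 1.
All clauses are satisfied.

A=1; B=1; C=1; D=1; E=1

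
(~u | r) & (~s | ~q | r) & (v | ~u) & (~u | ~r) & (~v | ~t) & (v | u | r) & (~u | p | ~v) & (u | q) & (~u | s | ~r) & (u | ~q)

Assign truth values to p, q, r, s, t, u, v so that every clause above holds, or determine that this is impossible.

UNSATISFIABLE

Branch on u: set u = 0.
The clause (q) is unit, so q = 1.
But (~q) is also a unit clause — contradiction.
Backtrack on u: now try u = 1.
The clause (r) is unit, so r = 1.
But (~r) is also a unit clause — contradiction.
Neither u = 1 nor u = 0 works.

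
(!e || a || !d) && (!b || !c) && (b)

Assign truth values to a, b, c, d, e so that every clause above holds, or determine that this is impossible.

a=true; b=true; c=false; d=true; e=false

From the singleton clause (b), b = true.
From the singleton clause (!c), c = false.
Suppose e = false.
No clause remains; a, d are free.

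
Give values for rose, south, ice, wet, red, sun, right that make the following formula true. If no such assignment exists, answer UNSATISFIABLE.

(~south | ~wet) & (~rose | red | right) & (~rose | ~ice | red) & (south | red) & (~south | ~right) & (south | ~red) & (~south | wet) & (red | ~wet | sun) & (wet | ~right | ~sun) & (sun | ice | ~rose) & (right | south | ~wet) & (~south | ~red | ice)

Suppose south = 0.
Unit clause (red) forces red = 1.
That conflicts with the unit clause (~red).
Undo south and try south = 1.
Unit clause (~wet) forces wet = 0.
That conflicts with the unit clause (wet).
Both values of south lead to a conflict.

UNSATISFIABLE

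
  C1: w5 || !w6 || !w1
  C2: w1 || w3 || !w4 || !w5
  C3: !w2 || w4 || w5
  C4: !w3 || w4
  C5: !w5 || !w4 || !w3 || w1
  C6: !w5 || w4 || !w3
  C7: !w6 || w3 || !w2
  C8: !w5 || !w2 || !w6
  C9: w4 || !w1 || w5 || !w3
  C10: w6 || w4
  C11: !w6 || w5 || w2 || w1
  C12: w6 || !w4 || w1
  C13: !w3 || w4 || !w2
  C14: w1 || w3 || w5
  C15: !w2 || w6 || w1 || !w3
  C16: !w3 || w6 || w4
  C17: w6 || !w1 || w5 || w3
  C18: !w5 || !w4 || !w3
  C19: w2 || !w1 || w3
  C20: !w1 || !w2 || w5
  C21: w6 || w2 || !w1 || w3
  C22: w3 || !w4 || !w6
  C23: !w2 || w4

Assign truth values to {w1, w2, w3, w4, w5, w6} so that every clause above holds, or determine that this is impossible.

w1=false,  w2=false,  w3=false,  w4=false,  w5=true,  w6=true

Branch on w3: set w3 = false.
Branch on w6: set w6 = true.
(!w2) alone gives w2 = false.
(!w1) alone gives w1 = false.
(w5) alone gives w5 = true.
(!w4) alone gives w4 = false.
This assignment satisfies each clause.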